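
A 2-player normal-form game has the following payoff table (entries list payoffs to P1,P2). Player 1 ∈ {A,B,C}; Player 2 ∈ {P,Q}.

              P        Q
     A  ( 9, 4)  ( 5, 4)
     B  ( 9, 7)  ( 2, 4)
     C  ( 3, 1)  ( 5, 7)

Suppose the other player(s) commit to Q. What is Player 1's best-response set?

P1 best: {A,C}

u_1(A vs Q) = 5
u_1(B vs Q) = 2
u_1(C vs Q) = 5
max payoff 5 at {A,C}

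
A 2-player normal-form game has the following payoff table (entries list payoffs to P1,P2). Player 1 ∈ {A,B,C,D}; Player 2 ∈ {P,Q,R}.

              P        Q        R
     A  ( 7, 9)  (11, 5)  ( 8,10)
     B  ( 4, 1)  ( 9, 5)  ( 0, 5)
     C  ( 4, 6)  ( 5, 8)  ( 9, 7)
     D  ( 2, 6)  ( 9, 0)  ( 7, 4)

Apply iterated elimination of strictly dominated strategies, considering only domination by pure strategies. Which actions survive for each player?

P1 drop B (A beats it: P:7>4 Q:11>9 R:8>0)
P1 drop D (A beats it: P:7>2 Q:11>9 R:8>7)
P2 drop P (R beats it: A:10>9 C:7>6)
P1→{A,C} P2→{Q,R}

Remaining: P1:{A,C} P2:{Q,R}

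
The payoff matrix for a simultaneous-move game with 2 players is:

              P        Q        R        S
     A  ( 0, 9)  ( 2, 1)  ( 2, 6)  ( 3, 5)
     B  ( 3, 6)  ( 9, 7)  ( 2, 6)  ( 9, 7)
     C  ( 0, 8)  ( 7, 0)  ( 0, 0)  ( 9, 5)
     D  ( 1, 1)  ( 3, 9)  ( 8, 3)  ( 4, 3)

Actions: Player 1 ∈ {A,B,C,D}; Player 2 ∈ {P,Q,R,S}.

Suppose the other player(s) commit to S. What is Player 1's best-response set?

u_1(A vs S) = 3
u_1(B vs S) = 9
u_1(C vs S) = 9
u_1(D vs S) = 4
max payoff 9 at {B,C}

BR_1 = {B,C}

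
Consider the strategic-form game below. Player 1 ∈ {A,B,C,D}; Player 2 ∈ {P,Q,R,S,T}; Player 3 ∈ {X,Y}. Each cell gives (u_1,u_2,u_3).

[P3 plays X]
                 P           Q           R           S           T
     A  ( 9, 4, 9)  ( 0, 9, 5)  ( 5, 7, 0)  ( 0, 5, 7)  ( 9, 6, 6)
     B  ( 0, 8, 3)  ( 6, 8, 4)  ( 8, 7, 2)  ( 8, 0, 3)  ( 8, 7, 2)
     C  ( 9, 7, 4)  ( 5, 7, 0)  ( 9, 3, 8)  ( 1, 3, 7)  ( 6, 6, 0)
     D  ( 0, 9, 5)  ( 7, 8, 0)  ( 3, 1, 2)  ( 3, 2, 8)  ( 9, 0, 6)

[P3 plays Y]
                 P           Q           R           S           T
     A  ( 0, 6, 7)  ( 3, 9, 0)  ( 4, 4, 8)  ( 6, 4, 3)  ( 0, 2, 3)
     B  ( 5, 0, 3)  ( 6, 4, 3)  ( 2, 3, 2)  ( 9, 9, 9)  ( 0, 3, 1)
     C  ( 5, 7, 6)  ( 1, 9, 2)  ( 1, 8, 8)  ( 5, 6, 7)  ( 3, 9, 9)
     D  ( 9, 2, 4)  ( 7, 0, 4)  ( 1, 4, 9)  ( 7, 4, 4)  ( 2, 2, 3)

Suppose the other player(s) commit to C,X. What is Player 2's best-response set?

BR_2 = {P,Q}

u_2(P vs C,X) = 7
u_2(Q vs C,X) = 7
u_2(R vs C,X) = 3
u_2(S vs C,X) = 3
u_2(T vs C,X) = 6
max payoff 7 at {P,Q}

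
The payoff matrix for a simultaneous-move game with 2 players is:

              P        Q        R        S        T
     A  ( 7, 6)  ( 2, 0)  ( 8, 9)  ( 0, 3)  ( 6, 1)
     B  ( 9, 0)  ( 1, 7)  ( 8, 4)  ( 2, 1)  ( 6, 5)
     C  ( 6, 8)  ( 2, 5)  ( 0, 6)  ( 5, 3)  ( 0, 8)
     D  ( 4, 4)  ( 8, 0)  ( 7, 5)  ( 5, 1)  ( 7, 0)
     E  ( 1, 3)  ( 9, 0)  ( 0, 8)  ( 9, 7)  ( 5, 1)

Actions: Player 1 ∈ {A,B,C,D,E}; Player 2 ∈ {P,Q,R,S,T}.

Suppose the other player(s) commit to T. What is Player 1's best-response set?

P1 best: {D}

u_1(A vs T) = 6
u_1(B vs T) = 6
u_1(C vs T) = 0
u_1(D vs T) = 7
u_1(E vs T) = 5
max payoff 7 at {D}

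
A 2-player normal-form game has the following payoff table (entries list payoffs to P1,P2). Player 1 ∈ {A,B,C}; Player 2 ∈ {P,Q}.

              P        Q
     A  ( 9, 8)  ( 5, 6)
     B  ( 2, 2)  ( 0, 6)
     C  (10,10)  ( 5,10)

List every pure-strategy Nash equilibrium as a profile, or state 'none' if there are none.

NE set: (C,P), (C,Q)

(A,P): not NE [P1→C gives 10>9]
(A,Q): not NE [P2→P gives 8>6]
(B,P): not NE [P1→C gives 10>2; P2→Q gives 6>2]
(B,Q): not NE [P1→C gives 5>0]
(C,P): NE
(C,Q): NE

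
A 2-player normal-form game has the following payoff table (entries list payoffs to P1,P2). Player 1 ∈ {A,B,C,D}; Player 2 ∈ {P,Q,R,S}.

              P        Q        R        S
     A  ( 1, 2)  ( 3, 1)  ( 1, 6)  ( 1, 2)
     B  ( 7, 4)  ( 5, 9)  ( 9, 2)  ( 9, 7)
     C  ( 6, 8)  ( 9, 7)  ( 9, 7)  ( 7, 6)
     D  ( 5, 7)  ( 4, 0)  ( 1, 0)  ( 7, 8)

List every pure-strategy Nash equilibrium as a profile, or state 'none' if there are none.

(A,P): not NE [P1→B gives 7>1; P2→R gives 6>2]
(A,Q): not NE [P1→C gives 9>3; P2→R gives 6>1]
(A,R): not NE [P1→C gives 9>1]
(A,S): not NE [P1→B gives 9>1; P2→R gives 6>2]
(B,P): not NE [P2→Q gives 9>4]
(B,Q): not NE [P1→C gives 9>5]
(B,R): not NE [P2→Q gives 9>2]
(B,S): not NE [P2→Q gives 9>7]
(C,P): not NE [P1→B gives 7>6]
(C,Q): not NE [P2→P gives 8>7]
(C,R): not NE [P2→P gives 8>7]
(C,S): not NE [P1→B gives 9>7; P2→P gives 8>6]
(D,P): not NE [P1→B gives 7>5; P2→S gives 8>7]
(D,Q): not NE [P1→C gives 9>4; P2→S gives 8>0]
(D,R): not NE [P1→C gives 9>1; P2→S gives 8>0]
(D,S): not NE [P1→B gives 9>7]

No pure NE.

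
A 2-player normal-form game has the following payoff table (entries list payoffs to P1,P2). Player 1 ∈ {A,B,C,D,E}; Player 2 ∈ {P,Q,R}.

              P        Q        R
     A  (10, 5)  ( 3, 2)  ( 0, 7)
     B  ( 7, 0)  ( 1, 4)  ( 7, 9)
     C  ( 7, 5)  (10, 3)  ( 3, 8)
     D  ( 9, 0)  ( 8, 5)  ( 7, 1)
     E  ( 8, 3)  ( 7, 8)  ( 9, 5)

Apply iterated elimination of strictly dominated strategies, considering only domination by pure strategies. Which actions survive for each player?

IESDS → P1:{C,D,E} P2:{Q,R}

P1 drop B (E beats it: P:8>7 Q:7>1 R:9>7)
P2 drop P (R beats it: A:7>5 C:8>5 D:1>0 E:5>3)
P1 drop A (C beats it: Q:10>3 R:3>0)
P1→{C,D,E} P2→{Q,R}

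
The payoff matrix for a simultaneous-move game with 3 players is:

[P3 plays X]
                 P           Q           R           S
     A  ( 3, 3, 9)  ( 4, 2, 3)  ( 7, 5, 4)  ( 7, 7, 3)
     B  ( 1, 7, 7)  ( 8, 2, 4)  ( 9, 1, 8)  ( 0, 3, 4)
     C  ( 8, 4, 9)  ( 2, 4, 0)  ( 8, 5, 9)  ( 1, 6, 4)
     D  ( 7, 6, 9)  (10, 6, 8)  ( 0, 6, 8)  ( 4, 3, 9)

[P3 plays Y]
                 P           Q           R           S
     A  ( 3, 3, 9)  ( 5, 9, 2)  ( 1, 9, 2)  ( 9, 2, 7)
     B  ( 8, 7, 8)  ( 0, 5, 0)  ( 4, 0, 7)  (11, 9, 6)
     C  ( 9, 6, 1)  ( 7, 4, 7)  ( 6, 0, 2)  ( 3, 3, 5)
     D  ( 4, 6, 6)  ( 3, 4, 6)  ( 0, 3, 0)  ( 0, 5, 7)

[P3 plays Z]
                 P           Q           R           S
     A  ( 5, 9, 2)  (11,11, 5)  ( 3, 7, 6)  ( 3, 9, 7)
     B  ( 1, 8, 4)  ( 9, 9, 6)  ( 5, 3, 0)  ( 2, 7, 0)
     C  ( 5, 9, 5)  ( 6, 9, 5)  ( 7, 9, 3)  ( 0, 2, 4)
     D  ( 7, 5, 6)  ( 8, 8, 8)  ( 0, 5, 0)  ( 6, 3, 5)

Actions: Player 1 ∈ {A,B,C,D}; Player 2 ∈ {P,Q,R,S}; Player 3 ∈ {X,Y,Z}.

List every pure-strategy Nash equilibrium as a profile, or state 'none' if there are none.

(A,P,X): not NE [P1→C gives 8>3; P2→S gives 7>3]
(A,P,Y): not NE [P1→C gives 9>3; P2→R gives 9>3]
(A,P,Z): not NE [P1→D gives 7>5; P2→Q gives 11>9; P3→Y gives 9>2]
(A,Q,X): not NE [P1→D gives 10>4; P2→S gives 7>2; P3→Z gives 5>3]
(A,Q,Y): not NE [P1→C gives 7>5; P3→Z gives 5>2]
(A,Q,Z): NE
(A,R,X): not NE [P1→B gives 9>7; P2→S gives 7>5; P3→Z gives 6>4]
(A,R,Y): not NE [P1→C gives 6>1; P3→Z gives 6>2]
(A,R,Z): not NE [P1→C gives 7>3; P2→Q gives 11>7]
(A,S,X): not NE [P3→Z gives 7>3]
(A,S,Y): not NE [P1→B gives 11>9; P2→R gives 9>2]
(A,S,Z): not NE [P1→D gives 6>3; P2→Q gives 11>9]
(B,P,X): not NE [P1→C gives 8>1; P3→Y gives 8>7]
(B,P,Y): not NE [P1→C gives 9>8; P2→S gives 9>7]
(B,P,Z): not NE [P1→D gives 7>1; P2→Q gives 9>8; P3→Y gives 8>4]
(B,Q,X): not NE [P1→D gives 10>8; P2→P gives 7>2; P3→Z gives 6>4]
(B,Q,Y): not NE [P1→C gives 7>0; P2→S gives 9>5; P3→Z gives 6>0]
(B,Q,Z): not NE [P1→A gives 11>9]
(B,R,X): not NE [P2→P gives 7>1]
(B,R,Y): not NE [P1→C gives 6>4; P2→S gives 9>0; P3→X gives 8>7]
(B,R,Z): not NE [P1→C gives 7>5; P2→Q gives 9>3; P3→X gives 8>0]
(B,S,X): not NE [P1→A gives 7>0; P2→P gives 7>3; P3→Y gives 6>4]
(B,S,Y): NE
(B,S,Z): not NE [P1→D gives 6>2; P2→Q gives 9>7; P3→Y gives 6>0]
(C,P,X): not NE [P2→S gives 6>4]
(C,P,Y): not NE [P3→X gives 9>1]
(C,P,Z): not NE [P1→D gives 7>5; P3→X gives 9>5]
(C,Q,X): not NE [P1→D gives 10>2; P2→S gives 6>4; P3→Y gives 7>0]
(C,Q,Y): not NE [P2→P gives 6>4]
(C,Q,Z): not NE [P1→A gives 11>6; P3→Y gives 7>5]
(C,R,X): not NE [P1→B gives 9>8; P2→S gives 6>5]
(C,R,Y): not NE [P2→P gives 6>0; P3→X gives 9>2]
(C,R,Z): not NE [P3→X gives 9>3]
(C,S,X): not NE [P1→A gives 7>1; P3→Y gives 5>4]
(C,S,Y): not NE [P1→B gives 11>3; P2→P gives 6>3]
(C,S,Z): not NE [P1→D gives 6>0; P2→R gives 9>2; P3→Y gives 5>4]
(D,P,X): not NE [P1→C gives 8>7]
(D,P,Y): not NE [P1→C gives 9>4; P3→X gives 9>6]
(D,P,Z): not NE [P2→Q gives 8>5; P3→X gives 9>6]
(D,Q,X): NE
(D,Q,Y): not NE [P1→C gives 7>3; P2→P gives 6>4; P3→Z gives 8>6]
(D,Q,Z): not NE [P1→A gives 11>8]
(D,R,X): not NE [P1→B gives 9>0]
(D,R,Y): not NE [P1→C gives 6>0; P2→P gives 6>3; P3→X gives 8>0]
(D,R,Z): not NE [P1→C gives 7>0; P2→Q gives 8>5; P3→X gives 8>0]
(D,S,X): not NE [P1→A gives 7>4; P2→R gives 6>3]
(D,S,Y): not NE [P1→B gives 11>0; P2→P gives 6>5; P3→X gives 9>7]
(D,S,Z): not NE [P2→Q gives 8>3; P3→X gives 9>5]

PSNE = {(A,Q,Z), (B,S,Y), (D,Q,X)}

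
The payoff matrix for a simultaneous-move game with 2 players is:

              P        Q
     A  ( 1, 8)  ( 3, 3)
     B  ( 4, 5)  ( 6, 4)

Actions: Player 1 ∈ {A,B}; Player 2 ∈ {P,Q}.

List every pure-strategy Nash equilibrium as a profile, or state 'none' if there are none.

(A,P): not NE [P1→B gives 4>1]
(A,Q): not NE [P1→B gives 6>3; P2→P gives 8>3]
(B,P): NE
(B,Q): not NE [P2→P gives 5>4]

PSNE = {(B,P)}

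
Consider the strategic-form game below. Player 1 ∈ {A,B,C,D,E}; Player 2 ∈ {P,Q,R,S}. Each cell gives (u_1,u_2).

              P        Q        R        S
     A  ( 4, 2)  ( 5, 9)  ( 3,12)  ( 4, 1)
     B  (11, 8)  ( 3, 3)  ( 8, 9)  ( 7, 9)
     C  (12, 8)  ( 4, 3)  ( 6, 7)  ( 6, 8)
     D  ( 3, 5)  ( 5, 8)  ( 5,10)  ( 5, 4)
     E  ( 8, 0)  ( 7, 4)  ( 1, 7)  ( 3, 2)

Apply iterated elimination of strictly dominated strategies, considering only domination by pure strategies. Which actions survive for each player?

Survivors P1:{B,C} P2:{P,R,S}

P2 drop Q (R beats it: A:12>9 B:9>3 C:7>3 D:10>8 E:7>4)
P1 drop A (B beats it: P:11>4 R:8>3 S:7>4)
P1 drop D (B beats it: P:11>3 R:8>5 S:7>5)
P1 drop E (B beats it: P:11>8 R:8>1 S:7>3)
P1→{B,C} P2→{P,R,S}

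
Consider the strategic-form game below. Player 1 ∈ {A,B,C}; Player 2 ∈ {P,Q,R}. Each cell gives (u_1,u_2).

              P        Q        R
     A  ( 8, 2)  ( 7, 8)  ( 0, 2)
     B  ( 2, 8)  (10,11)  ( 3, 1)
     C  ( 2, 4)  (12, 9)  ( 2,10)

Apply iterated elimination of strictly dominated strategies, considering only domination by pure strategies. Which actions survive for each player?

P2 drop P (Q beats it: A:8>2 B:11>8 C:9>4)
P1 drop A (B beats it: Q:10>7 R:3>0)
P1→{B,C} P2→{Q,R}

IESDS → P1:{B,C} P2:{Q,R}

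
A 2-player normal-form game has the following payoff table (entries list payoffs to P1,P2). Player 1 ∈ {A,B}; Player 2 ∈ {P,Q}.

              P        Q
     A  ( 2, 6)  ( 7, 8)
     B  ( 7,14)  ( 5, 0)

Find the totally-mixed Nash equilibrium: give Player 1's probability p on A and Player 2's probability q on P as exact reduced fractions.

p=7/8, q=2/7

P1 indiff ⇒ q·2+(1-q)·7 = q·7+(1-q)·5 ⇒ q(-5) = (1-q)(-2) ⇒ q = 2/7
P2 indiff ⇒ p·6+(1-p)·14 = p·8+(1-p)·0 ⇒ p(-2) = (1-p)(-14) ⇒ p = 7/8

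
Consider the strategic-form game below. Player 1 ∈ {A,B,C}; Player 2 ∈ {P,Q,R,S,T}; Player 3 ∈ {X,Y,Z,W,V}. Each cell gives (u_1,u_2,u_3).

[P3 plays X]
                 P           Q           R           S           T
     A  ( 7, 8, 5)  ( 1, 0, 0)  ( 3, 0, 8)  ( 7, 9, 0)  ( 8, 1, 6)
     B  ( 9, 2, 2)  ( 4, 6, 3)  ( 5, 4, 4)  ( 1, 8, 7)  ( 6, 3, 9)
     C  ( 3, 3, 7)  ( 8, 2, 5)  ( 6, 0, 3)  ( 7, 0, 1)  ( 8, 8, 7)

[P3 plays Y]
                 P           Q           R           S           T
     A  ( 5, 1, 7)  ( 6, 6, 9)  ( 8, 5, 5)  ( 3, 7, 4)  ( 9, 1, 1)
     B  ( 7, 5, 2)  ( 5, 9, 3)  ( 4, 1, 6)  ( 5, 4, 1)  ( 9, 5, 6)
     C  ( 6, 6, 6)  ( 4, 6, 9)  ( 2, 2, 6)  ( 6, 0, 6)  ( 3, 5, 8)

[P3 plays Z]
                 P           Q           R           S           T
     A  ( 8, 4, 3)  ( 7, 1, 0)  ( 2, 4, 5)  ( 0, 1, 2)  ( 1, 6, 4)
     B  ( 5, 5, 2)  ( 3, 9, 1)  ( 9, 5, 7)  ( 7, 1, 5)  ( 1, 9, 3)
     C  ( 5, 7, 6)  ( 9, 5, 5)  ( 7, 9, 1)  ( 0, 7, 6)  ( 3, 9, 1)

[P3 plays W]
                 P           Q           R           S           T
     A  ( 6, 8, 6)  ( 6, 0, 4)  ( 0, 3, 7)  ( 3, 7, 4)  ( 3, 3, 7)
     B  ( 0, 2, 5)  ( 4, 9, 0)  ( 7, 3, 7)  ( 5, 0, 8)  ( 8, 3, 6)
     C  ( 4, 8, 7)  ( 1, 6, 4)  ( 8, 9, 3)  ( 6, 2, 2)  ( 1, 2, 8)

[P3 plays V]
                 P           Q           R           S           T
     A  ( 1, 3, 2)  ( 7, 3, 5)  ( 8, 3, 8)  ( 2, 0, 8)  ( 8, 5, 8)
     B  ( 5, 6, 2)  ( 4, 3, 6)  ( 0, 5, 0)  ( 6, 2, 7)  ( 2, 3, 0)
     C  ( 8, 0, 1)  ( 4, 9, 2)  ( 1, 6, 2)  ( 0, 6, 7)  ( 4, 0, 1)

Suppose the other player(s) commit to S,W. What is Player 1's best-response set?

u_1(A vs S,W) = 3
u_1(B vs S,W) = 5
u_1(C vs S,W) = 6
max payoff 6 at {C}

BR_1 = {C}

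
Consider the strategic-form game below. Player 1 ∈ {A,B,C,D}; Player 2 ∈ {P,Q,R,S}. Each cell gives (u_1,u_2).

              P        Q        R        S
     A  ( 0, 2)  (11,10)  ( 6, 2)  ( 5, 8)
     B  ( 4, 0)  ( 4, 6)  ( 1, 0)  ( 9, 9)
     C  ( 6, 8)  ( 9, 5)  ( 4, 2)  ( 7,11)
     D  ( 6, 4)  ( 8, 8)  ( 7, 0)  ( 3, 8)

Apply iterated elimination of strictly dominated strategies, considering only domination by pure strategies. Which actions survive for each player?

P2 drop P (S beats it: A:8>2 B:9>0 C:11>8 D:8>4)
P2 drop R (Q beats it: A:10>2 B:6>0 C:5>2 D:8>0)
P1 drop D (A beats it: Q:11>8 S:5>3)
P1→{A,B,C} P2→{Q,S}

IESDS → P1:{A,B,C} P2:{Q,S}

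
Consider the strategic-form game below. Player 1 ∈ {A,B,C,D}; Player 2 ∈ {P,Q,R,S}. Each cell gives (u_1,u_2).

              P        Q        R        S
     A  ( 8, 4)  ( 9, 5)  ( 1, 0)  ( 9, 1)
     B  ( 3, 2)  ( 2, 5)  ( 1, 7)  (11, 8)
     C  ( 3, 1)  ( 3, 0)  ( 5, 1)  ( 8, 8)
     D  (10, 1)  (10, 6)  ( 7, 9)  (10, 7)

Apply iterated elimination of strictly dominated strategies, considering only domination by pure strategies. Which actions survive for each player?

Survivors P1:{B,D} P2:{R,S}

P1 drop A (D beats it: P:10>8 Q:10>9 R:7>1 S:10>9)
P1 drop C (D beats it: P:10>3 Q:10>3 R:7>5 S:10>8)
P2 drop P (Q beats it: B:5>2 D:6>1)
P2 drop Q (R beats it: B:7>5 D:9>6)
P1→{B,D} P2→{R,S}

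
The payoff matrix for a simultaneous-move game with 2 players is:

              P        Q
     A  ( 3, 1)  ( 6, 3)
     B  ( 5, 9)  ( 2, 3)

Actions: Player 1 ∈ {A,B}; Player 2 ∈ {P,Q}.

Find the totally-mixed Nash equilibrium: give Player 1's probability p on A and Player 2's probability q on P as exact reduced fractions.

p=3/4, q=2/3

P1 indiff ⇒ q·3+(1-q)·6 = q·5+(1-q)·2 ⇒ q(-2) = (1-q)(-4) ⇒ q = 2/3
P2 indiff ⇒ p·1+(1-p)·9 = p·3+(1-p)·3 ⇒ p(-2) = (1-p)(-6) ⇒ p = 3/4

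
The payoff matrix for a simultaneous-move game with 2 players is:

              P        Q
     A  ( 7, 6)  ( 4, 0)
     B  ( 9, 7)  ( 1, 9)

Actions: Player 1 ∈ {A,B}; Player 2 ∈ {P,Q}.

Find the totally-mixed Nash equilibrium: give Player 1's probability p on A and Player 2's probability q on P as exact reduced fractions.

P1 indiff ⇒ q·7+(1-q)·4 = q·9+(1-q)·1 ⇒ q(-2) = (1-q)(-3) ⇒ q = 3/5
P2 indiff ⇒ p·6+(1-p)·7 = p·0+(1-p)·9 ⇒ p(6) = (1-p)(2) ⇒ p = 1/4

p=1/4, q=3/5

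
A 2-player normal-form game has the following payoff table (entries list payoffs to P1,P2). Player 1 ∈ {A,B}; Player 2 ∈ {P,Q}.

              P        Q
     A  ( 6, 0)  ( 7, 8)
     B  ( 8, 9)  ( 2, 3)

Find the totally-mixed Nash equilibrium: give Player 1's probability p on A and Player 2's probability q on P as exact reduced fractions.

p=3/7, q=5/7

P1 indiff ⇒ q·6+(1-q)·7 = q·8+(1-q)·2 ⇒ q(-2) = (1-q)(-5) ⇒ q = 5/7
P2 indiff ⇒ p·0+(1-p)·9 = p·8+(1-p)·3 ⇒ p(-8) = (1-p)(-6) ⇒ p = 3/7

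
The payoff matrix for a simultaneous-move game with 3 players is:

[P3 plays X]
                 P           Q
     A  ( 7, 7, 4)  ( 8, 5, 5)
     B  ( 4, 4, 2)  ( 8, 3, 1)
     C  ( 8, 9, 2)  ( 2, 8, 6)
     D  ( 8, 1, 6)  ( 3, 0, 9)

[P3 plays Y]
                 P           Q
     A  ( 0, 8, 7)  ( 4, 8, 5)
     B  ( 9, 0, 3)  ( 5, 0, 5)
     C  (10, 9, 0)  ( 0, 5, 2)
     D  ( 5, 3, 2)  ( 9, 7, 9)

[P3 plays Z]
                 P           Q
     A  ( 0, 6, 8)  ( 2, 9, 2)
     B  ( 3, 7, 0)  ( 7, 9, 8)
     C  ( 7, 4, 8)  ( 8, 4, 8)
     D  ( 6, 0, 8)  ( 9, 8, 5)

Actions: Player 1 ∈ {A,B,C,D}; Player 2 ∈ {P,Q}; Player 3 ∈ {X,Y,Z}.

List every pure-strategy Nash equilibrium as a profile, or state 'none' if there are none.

PSNE = {(C,P,Z), (D,Q,Y)}

(A,P,X): not NE [P1→D gives 8>7; P3→Z gives 8>4]
(A,P,Y): not NE [P1→C gives 10>0; P3→Z gives 8>7]
(A,P,Z): not NE [P1→C gives 7>0; P2→Q gives 9>6]
(A,Q,X): not NE [P2→P gives 7>5]
(A,Q,Y): not NE [P1→D gives 9>4]
(A,Q,Z): not NE [P1→D gives 9>2; P3→Y gives 5>2]
(B,P,X): not NE [P1→D gives 8>4; P3→Y gives 3>2]
(B,P,Y): not NE [P1→C gives 10>9]
(B,P,Z): not NE [P1→C gives 7>3; P2→Q gives 9>7; P3→Y gives 3>0]
(B,Q,X): not NE [P2→P gives 4>3; P3→Z gives 8>1]
(B,Q,Y): not NE [P1→D gives 9>5; P3→Z gives 8>5]
(B,Q,Z): not NE [P1→D gives 9>7]
(C,P,X): not NE [P3→Z gives 8>2]
(C,P,Y): not NE [P3→Z gives 8>0]
(C,P,Z): NE
(C,Q,X): not NE [P1→B gives 8>2; P2→P gives 9>8; P3→Z gives 8>6]
(C,Q,Y): not NE [P1→D gives 9>0; P2→P gives 9>5; P3→Z gives 8>2]
(C,Q,Z): not NE [P1→D gives 9>8]
(D,P,X): not NE [P3→Z gives 8>6]
(D,P,Y): not NE [P1→C gives 10>5; P2→Q gives 7>3; P3→Z gives 8>2]
(D,P,Z): not NE [P1→C gives 7>6; P2→Q gives 8>0]
(D,Q,X): not NE [P1→B gives 8>3; P2→P gives 1>0]
(D,Q,Y): NE
(D,Q,Z): not NE [P3→Y gives 9>5]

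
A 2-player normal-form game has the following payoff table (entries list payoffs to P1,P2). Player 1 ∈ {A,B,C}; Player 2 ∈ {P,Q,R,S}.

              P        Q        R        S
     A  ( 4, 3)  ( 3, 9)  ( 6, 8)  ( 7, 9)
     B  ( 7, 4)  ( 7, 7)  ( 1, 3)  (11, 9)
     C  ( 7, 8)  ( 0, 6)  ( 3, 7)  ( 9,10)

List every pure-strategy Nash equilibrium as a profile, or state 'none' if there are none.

PSNE = {(B,S)}

(A,P): not NE [P1→C gives 7>4; P2→S gives 9>3]
(A,Q): not NE [P1→B gives 7>3]
(A,R): not NE [P2→S gives 9>8]
(A,S): not NE [P1→B gives 11>7]
(B,P): not NE [P2→S gives 9>4]
(B,Q): not NE [P2→S gives 9>7]
(B,R): not NE [P1→A gives 6>1; P2→S gives 9>3]
(B,S): NE
(C,P): not NE [P2→S gives 10>8]
(C,Q): not NE [P1→B gives 7>0; P2→S gives 10>6]
(C,R): not NE [P1→A gives 6>3; P2→S gives 10>7]
(C,S): not NE [P1→B gives 11>9]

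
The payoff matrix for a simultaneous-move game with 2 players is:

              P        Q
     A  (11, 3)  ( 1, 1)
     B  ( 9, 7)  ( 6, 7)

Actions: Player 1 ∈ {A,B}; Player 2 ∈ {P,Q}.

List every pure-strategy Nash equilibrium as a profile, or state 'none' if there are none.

Nash profiles: (A,P), (B,Q)

(A,P): NE
(A,Q): not NE [P1→B gives 6>1; P2→P gives 3>1]
(B,P): not NE [P1→A gives 11>9]
(B,Q): NE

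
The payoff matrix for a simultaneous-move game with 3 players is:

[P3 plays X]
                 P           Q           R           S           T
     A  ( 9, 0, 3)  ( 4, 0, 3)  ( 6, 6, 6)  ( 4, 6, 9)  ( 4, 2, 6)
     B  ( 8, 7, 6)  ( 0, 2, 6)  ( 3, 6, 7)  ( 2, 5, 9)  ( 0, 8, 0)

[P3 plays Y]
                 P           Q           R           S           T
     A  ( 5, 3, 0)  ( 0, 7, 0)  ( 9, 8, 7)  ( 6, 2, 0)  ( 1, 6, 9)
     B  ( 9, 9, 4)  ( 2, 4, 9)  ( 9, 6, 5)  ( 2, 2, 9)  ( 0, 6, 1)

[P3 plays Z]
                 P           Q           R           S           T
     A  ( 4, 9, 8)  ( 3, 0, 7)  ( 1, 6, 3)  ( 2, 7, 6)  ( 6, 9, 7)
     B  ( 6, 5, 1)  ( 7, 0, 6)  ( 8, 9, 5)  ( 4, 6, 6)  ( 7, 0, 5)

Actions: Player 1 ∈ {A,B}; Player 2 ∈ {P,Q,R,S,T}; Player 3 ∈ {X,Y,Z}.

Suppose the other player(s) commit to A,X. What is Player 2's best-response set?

u_2(P vs A,X) = 0
u_2(Q vs A,X) = 0
u_2(R vs A,X) = 6
u_2(S vs A,X) = 6
u_2(T vs A,X) = 2
max payoff 6 at {R,S}

argmax u_2 = {R,S}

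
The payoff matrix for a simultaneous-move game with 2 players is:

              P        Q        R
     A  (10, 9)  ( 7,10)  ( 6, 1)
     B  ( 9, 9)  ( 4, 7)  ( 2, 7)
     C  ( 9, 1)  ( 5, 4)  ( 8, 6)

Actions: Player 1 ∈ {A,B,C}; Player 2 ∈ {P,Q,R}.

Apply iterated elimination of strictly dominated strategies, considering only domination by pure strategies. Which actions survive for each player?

Survivors P1:{A,C} P2:{Q,R}

P1 drop B (A beats it: P:10>9 Q:7>4 R:6>2)
P2 drop P (Q beats it: A:10>9 C:4>1)
P1→{A,C} P2→{Q,R}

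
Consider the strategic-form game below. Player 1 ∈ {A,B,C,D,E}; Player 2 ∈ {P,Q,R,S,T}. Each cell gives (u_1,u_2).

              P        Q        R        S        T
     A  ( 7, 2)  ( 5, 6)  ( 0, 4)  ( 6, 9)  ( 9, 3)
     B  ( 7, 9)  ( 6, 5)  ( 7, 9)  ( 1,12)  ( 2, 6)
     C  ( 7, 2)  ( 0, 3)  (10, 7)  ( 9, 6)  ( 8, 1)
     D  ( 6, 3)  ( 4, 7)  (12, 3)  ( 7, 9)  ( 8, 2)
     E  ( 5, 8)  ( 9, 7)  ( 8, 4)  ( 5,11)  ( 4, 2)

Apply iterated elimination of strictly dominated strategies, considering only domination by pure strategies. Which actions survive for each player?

P2 drop P (S beats it: A:9>2 B:12>9 C:6>2 D:9>3 E:11>8)
P1 drop B (E beats it: Q:9>6 R:8>7 S:5>1 T:4>2)
P2 drop Q (S beats it: A:9>6 C:6>3 D:9>7 E:11>7)
P1 drop E (C beats it: R:10>8 S:9>5 T:8>4)
P2 drop T (R beats it: A:4>3 C:7>1 D:3>2)
P1 drop A (C beats it: R:10>0 S:9>6)
P1→{C,D} P2→{R,S}

Survivors P1:{C,D} P2:{R,S}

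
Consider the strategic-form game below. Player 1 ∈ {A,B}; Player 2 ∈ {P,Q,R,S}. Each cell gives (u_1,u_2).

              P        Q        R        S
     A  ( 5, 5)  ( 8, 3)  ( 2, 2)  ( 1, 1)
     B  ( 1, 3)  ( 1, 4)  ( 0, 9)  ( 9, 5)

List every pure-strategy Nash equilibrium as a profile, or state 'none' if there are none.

Nash profiles: (A,P)

(A,P): NE
(A,Q): not NE [P2→P gives 5>3]
(A,R): not NE [P2→P gives 5>2]
(A,S): not NE [P1→B gives 9>1; P2→P gives 5>1]
(B,P): not NE [P1→A gives 5>1; P2→R gives 9>3]
(B,Q): not NE [P1→A gives 8>1; P2→R gives 9>4]
(B,R): not NE [P1→A gives 2>0]
(B,S): not NE [P2→R gives 9>5]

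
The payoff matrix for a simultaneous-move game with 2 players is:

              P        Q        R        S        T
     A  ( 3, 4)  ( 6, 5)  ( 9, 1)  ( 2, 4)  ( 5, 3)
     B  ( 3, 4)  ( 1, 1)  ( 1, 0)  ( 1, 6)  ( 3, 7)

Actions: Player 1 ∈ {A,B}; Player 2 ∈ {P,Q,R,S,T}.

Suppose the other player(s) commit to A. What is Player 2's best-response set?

u_2(P vs A) = 4
u_2(Q vs A) = 5
u_2(R vs A) = 1
u_2(S vs A) = 4
u_2(T vs A) = 3
max payoff 5 at {Q}

BR_2 = {Q}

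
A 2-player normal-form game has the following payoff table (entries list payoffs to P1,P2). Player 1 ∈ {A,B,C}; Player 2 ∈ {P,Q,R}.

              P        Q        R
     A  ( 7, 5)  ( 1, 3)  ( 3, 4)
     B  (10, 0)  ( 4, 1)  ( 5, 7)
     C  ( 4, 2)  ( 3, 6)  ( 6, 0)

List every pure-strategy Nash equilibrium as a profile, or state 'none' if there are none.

Equilibria: none

(A,P): not NE [P1→B gives 10>7]
(A,Q): not NE [P1→B gives 4>1; P2→P gives 5>3]
(A,R): not NE [P1→C gives 6>3; P2→P gives 5>4]
(B,P): not NE [P2→R gives 7>0]
(B,Q): not NE [P2→R gives 7>1]
(B,R): not NE [P1→C gives 6>5]
(C,P): not NE [P1→B gives 10>4; P2→Q gives 6>2]
(C,Q): not NE [P1→B gives 4>3]
(C,R): not NE [P2→Q gives 6>0]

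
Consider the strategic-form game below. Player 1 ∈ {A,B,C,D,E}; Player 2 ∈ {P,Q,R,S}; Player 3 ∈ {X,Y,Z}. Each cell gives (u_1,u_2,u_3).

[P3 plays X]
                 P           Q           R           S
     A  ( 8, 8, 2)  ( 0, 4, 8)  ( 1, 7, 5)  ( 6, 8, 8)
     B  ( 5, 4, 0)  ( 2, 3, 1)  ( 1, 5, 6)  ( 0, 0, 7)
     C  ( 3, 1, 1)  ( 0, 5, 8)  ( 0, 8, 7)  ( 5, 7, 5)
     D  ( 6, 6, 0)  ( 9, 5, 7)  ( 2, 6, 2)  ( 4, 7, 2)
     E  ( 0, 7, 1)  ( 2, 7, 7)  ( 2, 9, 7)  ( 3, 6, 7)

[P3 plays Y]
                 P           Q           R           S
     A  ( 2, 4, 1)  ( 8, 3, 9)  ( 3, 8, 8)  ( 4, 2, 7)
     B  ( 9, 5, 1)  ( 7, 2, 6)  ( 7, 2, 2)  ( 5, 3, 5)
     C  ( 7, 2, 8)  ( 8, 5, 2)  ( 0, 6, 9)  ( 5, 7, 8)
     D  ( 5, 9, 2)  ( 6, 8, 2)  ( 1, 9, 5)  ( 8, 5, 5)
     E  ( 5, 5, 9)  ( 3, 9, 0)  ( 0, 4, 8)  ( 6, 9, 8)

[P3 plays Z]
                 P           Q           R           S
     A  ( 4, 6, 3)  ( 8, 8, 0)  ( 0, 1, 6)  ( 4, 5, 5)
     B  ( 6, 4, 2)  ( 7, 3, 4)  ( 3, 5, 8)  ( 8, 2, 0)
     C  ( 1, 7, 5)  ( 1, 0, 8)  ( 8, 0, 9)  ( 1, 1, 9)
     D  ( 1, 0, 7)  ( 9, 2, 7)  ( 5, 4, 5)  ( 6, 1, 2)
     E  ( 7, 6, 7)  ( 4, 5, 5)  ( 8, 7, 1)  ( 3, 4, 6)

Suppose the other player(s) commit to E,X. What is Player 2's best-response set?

argmax u_2 = {R}

u_2(P vs E,X) = 7
u_2(Q vs E,X) = 7
u_2(R vs E,X) = 9
u_2(S vs E,X) = 6
max payoff 9 at {R}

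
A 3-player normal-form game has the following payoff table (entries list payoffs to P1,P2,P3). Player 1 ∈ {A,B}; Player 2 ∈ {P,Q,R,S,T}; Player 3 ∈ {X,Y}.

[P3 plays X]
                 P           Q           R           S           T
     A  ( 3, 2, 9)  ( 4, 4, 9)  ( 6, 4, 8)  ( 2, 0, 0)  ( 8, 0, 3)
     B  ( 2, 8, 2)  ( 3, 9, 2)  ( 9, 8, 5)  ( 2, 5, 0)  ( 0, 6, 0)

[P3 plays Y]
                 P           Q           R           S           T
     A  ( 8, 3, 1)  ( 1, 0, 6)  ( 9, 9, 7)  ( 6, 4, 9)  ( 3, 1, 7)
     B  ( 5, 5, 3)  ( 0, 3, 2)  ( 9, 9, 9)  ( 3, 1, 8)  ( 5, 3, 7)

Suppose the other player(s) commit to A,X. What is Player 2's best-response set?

P2 best: {Q,R}

u_2(P vs A,X) = 2
u_2(Q vs A,X) = 4
u_2(R vs A,X) = 4
u_2(S vs A,X) = 0
u_2(T vs A,X) = 0
max payoff 4 at {Q,R}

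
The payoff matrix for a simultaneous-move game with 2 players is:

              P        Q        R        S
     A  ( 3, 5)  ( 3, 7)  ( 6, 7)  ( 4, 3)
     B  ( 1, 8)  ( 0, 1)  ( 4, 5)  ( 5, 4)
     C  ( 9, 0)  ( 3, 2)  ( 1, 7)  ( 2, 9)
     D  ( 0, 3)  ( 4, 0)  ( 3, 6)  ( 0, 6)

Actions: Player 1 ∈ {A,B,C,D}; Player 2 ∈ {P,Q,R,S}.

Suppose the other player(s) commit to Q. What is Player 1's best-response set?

argmax u_1 = {D}

u_1(A vs Q) = 3
u_1(B vs Q) = 0
u_1(C vs Q) = 3
u_1(D vs Q) = 4
max payoff 4 at {D}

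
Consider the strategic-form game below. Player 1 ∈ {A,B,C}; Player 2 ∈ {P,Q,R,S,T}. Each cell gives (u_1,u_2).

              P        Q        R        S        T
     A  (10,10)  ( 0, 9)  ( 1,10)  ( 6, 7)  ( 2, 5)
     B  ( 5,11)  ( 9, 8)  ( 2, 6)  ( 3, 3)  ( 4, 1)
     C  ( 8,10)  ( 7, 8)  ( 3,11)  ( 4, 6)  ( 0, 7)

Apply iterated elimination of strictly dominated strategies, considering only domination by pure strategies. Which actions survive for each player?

Remaining: P1:{A,C} P2:{P,R}

P2 drop Q (P beats it: A:10>9 B:11>8 C:10>8)
P2 drop S (P beats it: A:10>7 B:11>3 C:10>6)
P2 drop T (P beats it: A:10>5 B:11>1 C:10>7)
P1 drop B (C beats it: P:8>5 R:3>2)
P1→{A,C} P2→{P,R}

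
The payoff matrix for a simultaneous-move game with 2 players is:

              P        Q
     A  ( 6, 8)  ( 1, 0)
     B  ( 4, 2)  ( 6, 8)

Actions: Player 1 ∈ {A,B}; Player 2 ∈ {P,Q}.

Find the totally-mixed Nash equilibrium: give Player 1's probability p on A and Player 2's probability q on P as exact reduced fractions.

p=3/7, q=5/7

P1 indiff ⇒ q·6+(1-q)·1 = q·4+(1-q)·6 ⇒ q(2) = (1-q)(5) ⇒ q = 5/7
P2 indiff ⇒ p·8+(1-p)·2 = p·0+(1-p)·8 ⇒ p(8) = (1-p)(6) ⇒ p = 3/7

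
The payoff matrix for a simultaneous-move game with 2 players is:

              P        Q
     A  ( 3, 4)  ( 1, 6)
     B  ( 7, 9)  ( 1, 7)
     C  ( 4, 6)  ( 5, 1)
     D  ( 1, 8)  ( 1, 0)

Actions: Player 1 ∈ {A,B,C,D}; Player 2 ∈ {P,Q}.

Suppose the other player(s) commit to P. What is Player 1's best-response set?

u_1(A vs P) = 3
u_1(B vs P) = 7
u_1(C vs P) = 4
u_1(D vs P) = 1
max payoff 7 at {B}

BR_1 = {B}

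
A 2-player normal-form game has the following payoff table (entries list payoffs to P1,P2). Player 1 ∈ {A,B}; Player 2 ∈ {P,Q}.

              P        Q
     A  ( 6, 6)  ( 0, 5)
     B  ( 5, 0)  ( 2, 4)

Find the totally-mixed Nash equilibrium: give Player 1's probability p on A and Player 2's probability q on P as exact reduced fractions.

p=4/5, q=2/3

P1 indiff ⇒ q·6+(1-q)·0 = q·5+(1-q)·2 ⇒ q(1) = (1-q)(2) ⇒ q = 2/3
P2 indiff ⇒ p·6+(1-p)·0 = p·5+(1-p)·4 ⇒ p(1) = (1-p)(4) ⇒ p = 4/5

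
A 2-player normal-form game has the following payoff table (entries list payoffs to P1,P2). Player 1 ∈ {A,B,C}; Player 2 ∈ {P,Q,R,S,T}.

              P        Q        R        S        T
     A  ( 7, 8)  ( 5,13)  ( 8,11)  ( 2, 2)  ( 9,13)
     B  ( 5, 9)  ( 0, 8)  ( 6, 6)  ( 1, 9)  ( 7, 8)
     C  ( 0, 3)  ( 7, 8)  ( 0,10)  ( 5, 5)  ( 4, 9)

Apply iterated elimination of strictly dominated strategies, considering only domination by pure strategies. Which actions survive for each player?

Remaining: P1:{A,C} P2:{Q,R,T}

P1 drop B (A beats it: P:7>5 Q:5>0 R:8>6 S:2>1 T:9>7)
P2 drop P (Q beats it: A:13>8 C:8>3)
P2 drop S (Q beats it: A:13>2 C:8>5)
P1→{A,C} P2→{Q,R,T}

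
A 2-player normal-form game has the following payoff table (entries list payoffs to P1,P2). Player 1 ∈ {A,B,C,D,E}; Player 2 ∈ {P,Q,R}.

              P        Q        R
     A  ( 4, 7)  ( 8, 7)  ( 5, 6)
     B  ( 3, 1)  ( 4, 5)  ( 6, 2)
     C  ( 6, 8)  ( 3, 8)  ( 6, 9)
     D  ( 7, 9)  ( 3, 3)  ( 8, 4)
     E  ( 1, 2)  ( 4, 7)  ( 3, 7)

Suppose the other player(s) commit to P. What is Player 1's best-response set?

u_1(A vs P) = 4
u_1(B vs P) = 3
u_1(C vs P) = 6
u_1(D vs P) = 7
u_1(E vs P) = 1
max payoff 7 at {D}

BR_1 = {D}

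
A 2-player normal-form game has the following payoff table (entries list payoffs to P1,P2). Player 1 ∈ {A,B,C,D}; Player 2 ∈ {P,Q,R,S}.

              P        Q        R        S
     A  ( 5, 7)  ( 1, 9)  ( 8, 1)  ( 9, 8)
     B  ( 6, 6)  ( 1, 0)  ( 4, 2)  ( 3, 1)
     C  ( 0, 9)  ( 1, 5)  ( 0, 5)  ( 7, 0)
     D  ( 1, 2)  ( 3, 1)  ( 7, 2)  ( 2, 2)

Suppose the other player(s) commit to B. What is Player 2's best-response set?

P2 best: {P}

u_2(P vs B) = 6
u_2(Q vs B) = 0
u_2(R vs B) = 2
u_2(S vs B) = 1
max payoff 6 at {P}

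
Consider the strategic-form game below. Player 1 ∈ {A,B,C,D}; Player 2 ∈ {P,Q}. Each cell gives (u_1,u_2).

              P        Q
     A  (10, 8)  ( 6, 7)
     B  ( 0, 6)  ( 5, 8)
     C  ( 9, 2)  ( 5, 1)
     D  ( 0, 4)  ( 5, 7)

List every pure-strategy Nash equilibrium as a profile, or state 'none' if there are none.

(A,P): NE
(A,Q): not NE [P2→P gives 8>7]
(B,P): not NE [P1→A gives 10>0; P2→Q gives 8>6]
(B,Q): not NE [P1→A gives 6>5]
(C,P): not NE [P1→A gives 10>9]
(C,Q): not NE [P1→A gives 6>5; P2→P gives 2>1]
(D,P): not NE [P1→A gives 10>0; P2→Q gives 7>4]
(D,Q): not NE [P1→A gives 6>5]

NE set: (A,P)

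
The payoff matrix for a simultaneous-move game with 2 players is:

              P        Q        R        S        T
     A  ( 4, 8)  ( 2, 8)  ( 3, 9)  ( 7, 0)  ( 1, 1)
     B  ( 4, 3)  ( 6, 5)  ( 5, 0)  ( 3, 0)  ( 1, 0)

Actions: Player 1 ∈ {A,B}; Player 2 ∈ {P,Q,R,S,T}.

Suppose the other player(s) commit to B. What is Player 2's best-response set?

u_2(P vs B) = 3
u_2(Q vs B) = 5
u_2(R vs B) = 0
u_2(S vs B) = 0
u_2(T vs B) = 0
max payoff 5 at {Q}

argmax u_2 = {Q}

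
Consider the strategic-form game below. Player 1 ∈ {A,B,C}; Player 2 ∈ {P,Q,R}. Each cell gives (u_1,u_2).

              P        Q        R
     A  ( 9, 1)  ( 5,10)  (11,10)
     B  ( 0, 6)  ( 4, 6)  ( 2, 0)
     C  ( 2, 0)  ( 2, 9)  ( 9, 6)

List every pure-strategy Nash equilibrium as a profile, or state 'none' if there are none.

(A,P): not NE [P2→R gives 10>1]
(A,Q): NE
(A,R): NE
(B,P): not NE [P1→A gives 9>0]
(B,Q): not NE [P1→A gives 5>4]
(B,R): not NE [P1→A gives 11>2; P2→Q gives 6>0]
(C,P): not NE [P1→A gives 9>2; P2→Q gives 9>0]
(C,Q): not NE [P1→A gives 5>2]
(C,R): not NE [P1→A gives 11>9; P2→Q gives 9>6]

NE set: (A,Q), (A,R)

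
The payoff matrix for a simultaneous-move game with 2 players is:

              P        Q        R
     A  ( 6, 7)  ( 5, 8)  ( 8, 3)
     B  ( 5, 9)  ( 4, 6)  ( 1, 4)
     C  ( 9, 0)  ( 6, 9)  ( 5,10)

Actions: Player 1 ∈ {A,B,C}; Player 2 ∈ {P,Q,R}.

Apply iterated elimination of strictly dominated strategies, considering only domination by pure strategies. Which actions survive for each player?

IESDS → P1:{A,C} P2:{Q,R}

P1 drop B (A beats it: P:6>5 Q:5>4 R:8>1)
P2 drop P (Q beats it: A:8>7 C:9>0)
P1→{A,C} P2→{Q,R}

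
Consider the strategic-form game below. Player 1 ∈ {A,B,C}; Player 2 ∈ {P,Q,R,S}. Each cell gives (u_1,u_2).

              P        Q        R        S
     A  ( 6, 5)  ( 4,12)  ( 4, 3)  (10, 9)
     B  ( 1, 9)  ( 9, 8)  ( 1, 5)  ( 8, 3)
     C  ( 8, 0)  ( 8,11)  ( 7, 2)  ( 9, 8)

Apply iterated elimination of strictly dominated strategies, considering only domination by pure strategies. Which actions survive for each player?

Survivors P1:{B,C} P2:{P,Q}

P2 drop R (Q beats it: A:12>3 B:8>5 C:11>2)
P2 drop S (Q beats it: A:12>9 B:8>3 C:11>8)
P1 drop A (C beats it: P:8>6 Q:8>4)
P1→{B,C} P2→{P,Q}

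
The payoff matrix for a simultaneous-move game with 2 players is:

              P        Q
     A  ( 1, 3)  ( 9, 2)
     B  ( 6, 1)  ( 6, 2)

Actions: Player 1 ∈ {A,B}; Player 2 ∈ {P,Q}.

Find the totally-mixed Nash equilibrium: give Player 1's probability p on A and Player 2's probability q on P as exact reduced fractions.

P1 indiff ⇒ q·1+(1-q)·9 = q·6+(1-q)·6 ⇒ q(-5) = (1-q)(-3) ⇒ q = 3/8
P2 indiff ⇒ p·3+(1-p)·1 = p·2+(1-p)·2 ⇒ p(1) = (1-p)(1) ⇒ p = 1/2

p=1/2, q=3/8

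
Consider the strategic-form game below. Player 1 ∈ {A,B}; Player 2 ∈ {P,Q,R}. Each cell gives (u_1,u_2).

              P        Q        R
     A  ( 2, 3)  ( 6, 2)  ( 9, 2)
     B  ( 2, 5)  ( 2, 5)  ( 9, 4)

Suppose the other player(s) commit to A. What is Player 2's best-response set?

argmax u_2 = {P}

u_2(P vs A) = 3
u_2(Q vs A) = 2
u_2(R vs A) = 2
max payoff 3 at {P}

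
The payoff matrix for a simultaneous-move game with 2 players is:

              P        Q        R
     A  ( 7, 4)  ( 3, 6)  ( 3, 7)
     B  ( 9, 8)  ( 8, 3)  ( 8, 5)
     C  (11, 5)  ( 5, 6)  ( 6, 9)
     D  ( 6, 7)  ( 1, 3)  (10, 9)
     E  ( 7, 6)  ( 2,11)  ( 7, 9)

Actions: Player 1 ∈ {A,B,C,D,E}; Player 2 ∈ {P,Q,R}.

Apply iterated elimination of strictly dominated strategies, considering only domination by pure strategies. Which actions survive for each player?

P1 drop A (B beats it: P:9>7 Q:8>3 R:8>3)
P1 drop E (B beats it: P:9>7 Q:8>2 R:8>7)
P2 drop Q (R beats it: B:5>3 C:9>6 D:9>3)
P1→{B,C,D} P2→{P,R}

Remaining: P1:{B,C,D} P2:{P,R}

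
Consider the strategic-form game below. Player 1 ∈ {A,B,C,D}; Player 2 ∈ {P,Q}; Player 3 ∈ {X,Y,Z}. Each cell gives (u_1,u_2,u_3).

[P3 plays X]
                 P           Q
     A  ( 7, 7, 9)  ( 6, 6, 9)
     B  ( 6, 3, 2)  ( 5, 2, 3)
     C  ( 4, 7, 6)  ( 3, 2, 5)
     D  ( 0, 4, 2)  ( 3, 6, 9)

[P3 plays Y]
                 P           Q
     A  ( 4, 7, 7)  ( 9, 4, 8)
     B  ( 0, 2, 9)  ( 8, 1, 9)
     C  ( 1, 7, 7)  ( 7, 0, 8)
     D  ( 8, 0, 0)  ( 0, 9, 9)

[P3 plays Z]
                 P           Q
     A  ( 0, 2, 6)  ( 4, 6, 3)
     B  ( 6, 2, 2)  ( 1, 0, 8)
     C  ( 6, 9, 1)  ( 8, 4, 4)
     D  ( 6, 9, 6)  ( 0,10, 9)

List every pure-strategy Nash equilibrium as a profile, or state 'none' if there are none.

Nash profiles: (A,P,X)

(A,P,X): NE
(A,P,Y): not NE [P1→D gives 8>4; P3→X gives 9>7]
(A,P,Z): not NE [P1→D gives 6>0; P2→Q gives 6>2; P3→X gives 9>6]
(A,Q,X): not NE [P2→P gives 7>6]
(A,Q,Y): not NE [P2→P gives 7>4; P3→X gives 9>8]
(A,Q,Z): not NE [P1→C gives 8>4; P3→X gives 9>3]
(B,P,X): not NE [P1→A gives 7>6; P3→Y gives 9>2]
(B,P,Y): not NE [P1→D gives 8>0]
(B,P,Z): not NE [P3→Y gives 9>2]
(B,Q,X): not NE [P1→A gives 6>5; P2→P gives 3>2; P3→Y gives 9>3]
(B,Q,Y): not NE [P1→A gives 9>8; P2→P gives 2>1]
(B,Q,Z): not NE [P1→C gives 8>1; P2→P gives 2>0; P3→Y gives 9>8]
(C,P,X): not NE [P1→A gives 7>4; P3→Y gives 7>6]
(C,P,Y): not NE [P1→D gives 8>1]
(C,P,Z): not NE [P3→Y gives 7>1]
(C,Q,X): not NE [P1→A gives 6>3; P2→P gives 7>2; P3→Y gives 8>5]
(C,Q,Y): not NE [P1→A gives 9>7; P2→P gives 7>0]
(C,Q,Z): not NE [P2→P gives 9>4; P3→Y gives 8>4]
(D,P,X): not NE [P1→A gives 7>0; P2→Q gives 6>4; P3→Z gives 6>2]
(D,P,Y): not NE [P2→Q gives 9>0; P3→Z gives 6>0]
(D,P,Z): not NE [P2→Q gives 10>9]
(D,Q,X): not NE [P1→A gives 6>3]
(D,Q,Y): not NE [P1→A gives 9>0]
(D,Q,Z): not NE [P1→C gives 8>0]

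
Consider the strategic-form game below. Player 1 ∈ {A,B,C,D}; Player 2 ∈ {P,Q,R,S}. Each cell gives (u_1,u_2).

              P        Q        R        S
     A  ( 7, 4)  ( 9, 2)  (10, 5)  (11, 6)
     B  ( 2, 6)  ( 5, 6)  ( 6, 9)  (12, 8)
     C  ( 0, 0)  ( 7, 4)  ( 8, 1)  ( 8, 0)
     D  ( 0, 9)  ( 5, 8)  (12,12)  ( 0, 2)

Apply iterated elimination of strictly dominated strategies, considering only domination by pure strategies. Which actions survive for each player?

P1 drop C (A beats it: P:7>0 Q:9>7 R:10>8 S:11>8)
P2 drop P (R beats it: A:5>4 B:9>6 D:12>9)
P2 drop Q (R beats it: A:5>2 B:9>6 D:12>8)
P1→{A,B,D} P2→{R,S}

IESDS → P1:{A,B,D} P2:{R,S}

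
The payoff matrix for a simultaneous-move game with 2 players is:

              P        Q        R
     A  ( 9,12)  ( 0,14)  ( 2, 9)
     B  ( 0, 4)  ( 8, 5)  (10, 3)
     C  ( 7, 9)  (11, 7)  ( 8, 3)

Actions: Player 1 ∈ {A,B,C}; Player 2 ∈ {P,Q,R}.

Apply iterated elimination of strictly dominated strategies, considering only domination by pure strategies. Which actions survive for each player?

P2 drop R (P beats it: A:12>9 B:4>3 C:9>3)
P1 drop B (C beats it: P:7>0 Q:11>8)
P1→{A,C} P2→{P,Q}

Remaining: P1:{A,C} P2:{P,Q}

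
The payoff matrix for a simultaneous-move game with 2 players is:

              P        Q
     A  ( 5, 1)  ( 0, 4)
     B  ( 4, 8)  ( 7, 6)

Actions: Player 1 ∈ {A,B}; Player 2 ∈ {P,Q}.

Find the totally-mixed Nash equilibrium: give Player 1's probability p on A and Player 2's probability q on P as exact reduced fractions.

P1 indiff ⇒ q·5+(1-q)·0 = q·4+(1-q)·7 ⇒ q(1) = (1-q)(7) ⇒ q = 7/8
P2 indiff ⇒ p·1+(1-p)·8 = p·4+(1-p)·6 ⇒ p(-3) = (1-p)(-2) ⇒ p = 2/5

p=2/5, q=7/8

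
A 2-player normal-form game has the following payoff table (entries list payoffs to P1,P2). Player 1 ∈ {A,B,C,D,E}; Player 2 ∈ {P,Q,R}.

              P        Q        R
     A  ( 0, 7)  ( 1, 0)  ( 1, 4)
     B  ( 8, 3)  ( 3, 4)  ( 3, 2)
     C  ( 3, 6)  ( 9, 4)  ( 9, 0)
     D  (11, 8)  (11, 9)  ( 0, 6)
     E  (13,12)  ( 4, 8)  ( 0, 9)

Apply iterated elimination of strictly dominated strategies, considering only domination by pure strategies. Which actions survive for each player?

P1 drop A (B beats it: P:8>0 Q:3>1 R:3>1)
P2 drop R (P beats it: B:3>2 C:6>0 D:8>6 E:12>9)
P1 drop B (D beats it: P:11>8 Q:11>3)
P1 drop C (D beats it: P:11>3 Q:11>9)
P1→{D,E} P2→{P,Q}

IESDS → P1:{D,E} P2:{P,Q}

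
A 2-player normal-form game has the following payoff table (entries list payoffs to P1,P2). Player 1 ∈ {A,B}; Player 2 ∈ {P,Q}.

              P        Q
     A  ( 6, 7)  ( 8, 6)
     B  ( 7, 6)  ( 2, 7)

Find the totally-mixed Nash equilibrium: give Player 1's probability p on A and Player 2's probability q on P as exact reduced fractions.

P1 mixes 1/2 on A; P2 mixes 6/7 on P

P1 indiff ⇒ q·6+(1-q)·8 = q·7+(1-q)·2 ⇒ q(-1) = (1-q)(-6) ⇒ q = 6/7
P2 indiff ⇒ p·7+(1-p)·6 = p·6+(1-p)·7 ⇒ p(1) = (1-p)(1) ⇒ p = 1/2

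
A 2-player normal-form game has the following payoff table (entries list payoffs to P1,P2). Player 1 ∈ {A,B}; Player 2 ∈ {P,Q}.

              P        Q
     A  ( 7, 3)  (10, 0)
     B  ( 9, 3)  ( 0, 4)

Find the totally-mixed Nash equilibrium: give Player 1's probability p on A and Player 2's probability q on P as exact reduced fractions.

p=1/4, q=5/6

P1 indiff ⇒ q·7+(1-q)·10 = q·9+(1-q)·0 ⇒ q(-2) = (1-q)(-10) ⇒ q = 5/6
P2 indiff ⇒ p·3+(1-p)·3 = p·0+(1-p)·4 ⇒ p(3) = (1-p)(1) ⇒ p = 1/4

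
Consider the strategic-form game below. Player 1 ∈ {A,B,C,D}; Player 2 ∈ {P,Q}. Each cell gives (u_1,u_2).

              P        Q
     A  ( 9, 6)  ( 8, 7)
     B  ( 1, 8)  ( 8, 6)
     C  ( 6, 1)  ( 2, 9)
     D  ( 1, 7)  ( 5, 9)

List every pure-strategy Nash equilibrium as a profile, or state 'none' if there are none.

Nash profiles: (A,Q)

(A,P): not NE [P2→Q gives 7>6]
(A,Q): NE
(B,P): not NE [P1→A gives 9>1]
(B,Q): not NE [P2→P gives 8>6]
(C,P): not NE [P1→A gives 9>6; P2→Q gives 9>1]
(C,Q): not NE [P1→B gives 8>2]
(D,P): not NE [P1→A gives 9>1; P2→Q gives 9>7]
(D,Q): not NE [P1→B gives 8>5]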